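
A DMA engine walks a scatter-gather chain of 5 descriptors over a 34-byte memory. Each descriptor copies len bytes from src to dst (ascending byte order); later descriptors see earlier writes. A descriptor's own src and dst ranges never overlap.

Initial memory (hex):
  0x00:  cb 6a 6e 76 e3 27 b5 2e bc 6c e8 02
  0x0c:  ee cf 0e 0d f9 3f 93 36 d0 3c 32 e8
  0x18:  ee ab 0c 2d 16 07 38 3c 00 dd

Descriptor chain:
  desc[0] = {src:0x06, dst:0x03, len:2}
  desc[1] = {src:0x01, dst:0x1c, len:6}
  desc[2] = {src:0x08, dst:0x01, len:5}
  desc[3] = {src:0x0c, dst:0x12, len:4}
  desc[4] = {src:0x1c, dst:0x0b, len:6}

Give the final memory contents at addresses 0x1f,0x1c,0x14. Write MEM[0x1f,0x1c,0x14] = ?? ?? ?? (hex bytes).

MEM[0x1f,0x1c,0x14] = 2e 6a 0e

D0: mem[0x03..0x04] <- [b5 2e]
D1: mem[0x1c..0x21] <- [6a 6e b5 2e 27 b5]
D2: mem[0x01..0x05] <- [bc 6c e8 02 ee]
D3: mem[0x12..0x15] <- [ee cf 0e 0d]
D4: mem[0x0b..0x10] <- [6a 6e b5 2e 27 b5]
query mem[0x1f]=0x2e, mem[0x1c]=0x6a, mem[0x14]=0x0e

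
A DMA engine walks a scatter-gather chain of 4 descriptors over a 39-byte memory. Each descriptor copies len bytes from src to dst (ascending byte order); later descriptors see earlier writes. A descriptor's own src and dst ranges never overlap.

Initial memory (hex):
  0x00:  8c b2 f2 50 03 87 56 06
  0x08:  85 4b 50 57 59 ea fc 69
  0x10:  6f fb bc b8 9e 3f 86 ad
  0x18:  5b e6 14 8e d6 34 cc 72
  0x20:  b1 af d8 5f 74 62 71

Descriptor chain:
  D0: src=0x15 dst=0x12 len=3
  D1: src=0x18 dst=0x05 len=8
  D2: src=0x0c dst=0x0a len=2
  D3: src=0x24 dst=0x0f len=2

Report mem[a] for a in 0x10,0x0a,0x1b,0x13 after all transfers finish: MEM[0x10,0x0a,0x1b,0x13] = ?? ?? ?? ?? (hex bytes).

MEM[0x10,0x0a,0x1b,0x13] = 62 72 8e 86

  after D0: wrote 3B at 0x12 = 3f86ad
  after D1: wrote 8B at 0x05 = 5be6148ed634cc72
  after D2: wrote 2B at 0x0a = 72ea
  after D3: wrote 2B at 0x0f = 7462
query mem[0x10]=0x62, mem[0x0a]=0x72, mem[0x1b]=0x8e, mem[0x13]=0x86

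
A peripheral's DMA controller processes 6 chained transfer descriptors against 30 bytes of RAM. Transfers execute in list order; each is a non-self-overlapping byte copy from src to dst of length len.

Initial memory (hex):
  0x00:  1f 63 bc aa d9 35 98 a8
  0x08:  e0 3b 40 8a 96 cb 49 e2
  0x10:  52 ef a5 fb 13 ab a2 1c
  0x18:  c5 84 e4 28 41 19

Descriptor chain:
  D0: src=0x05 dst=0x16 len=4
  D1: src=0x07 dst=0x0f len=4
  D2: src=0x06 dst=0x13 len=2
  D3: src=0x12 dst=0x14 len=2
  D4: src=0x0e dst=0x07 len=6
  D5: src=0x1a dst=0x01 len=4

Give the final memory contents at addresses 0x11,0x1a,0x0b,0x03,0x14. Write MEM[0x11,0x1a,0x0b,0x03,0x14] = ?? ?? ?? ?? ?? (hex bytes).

[0] 0x05->0x16 len=4 : 35 98 a8 e0
[1] 0x07->0x0f len=4 : a8 e0 3b 40
[2] 0x06->0x13 len=2 : 98 a8
[3] 0x12->0x14 len=2 : 40 98
[4] 0x0e->0x07 len=6 : 49 a8 e0 3b 40 98
[5] 0x1a->0x01 len=4 : e4 28 41 19
query mem[0x11]=0x3b, mem[0x1a]=0xe4, mem[0x0b]=0x40, mem[0x03]=0x41, mem[0x14]=0x40

MEM[0x11,0x1a,0x0b,0x03,0x14] = 3b e4 40 41 40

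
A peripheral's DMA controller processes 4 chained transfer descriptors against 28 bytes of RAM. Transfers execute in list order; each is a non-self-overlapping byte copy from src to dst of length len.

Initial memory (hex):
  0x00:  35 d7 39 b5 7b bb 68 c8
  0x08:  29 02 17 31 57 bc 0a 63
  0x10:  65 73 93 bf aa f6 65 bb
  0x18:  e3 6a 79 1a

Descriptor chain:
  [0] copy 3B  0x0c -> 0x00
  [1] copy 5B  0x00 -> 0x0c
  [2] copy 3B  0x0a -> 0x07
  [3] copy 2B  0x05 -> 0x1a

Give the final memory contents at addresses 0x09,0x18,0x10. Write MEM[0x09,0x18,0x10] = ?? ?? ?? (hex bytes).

#0 dst[0x00+3] := {0x57,0xbc,0x0a}
#1 dst[0x0c+5] := {0x57,0xbc,0x0a,0xb5,0x7b}
#2 dst[0x07+3] := {0x17,0x31,0x57}
#3 dst[0x1a+2] := {0xbb,0x68}
query mem[0x09]=0x57, mem[0x18]=0xe3, mem[0x10]=0x7b

MEM[0x09,0x18,0x10] = 57 e3 7b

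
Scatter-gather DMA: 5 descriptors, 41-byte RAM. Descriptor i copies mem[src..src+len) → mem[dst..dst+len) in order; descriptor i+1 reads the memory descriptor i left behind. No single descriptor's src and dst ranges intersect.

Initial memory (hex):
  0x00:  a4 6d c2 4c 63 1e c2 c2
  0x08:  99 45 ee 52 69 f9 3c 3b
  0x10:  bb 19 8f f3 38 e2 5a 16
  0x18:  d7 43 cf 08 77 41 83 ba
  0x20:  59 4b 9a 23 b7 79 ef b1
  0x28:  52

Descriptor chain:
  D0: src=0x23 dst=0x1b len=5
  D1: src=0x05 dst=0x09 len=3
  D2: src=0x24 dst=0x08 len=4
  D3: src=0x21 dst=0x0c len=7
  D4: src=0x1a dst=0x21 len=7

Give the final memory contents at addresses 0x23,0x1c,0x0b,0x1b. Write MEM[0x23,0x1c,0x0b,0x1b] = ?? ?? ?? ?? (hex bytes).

#0 dst[0x1b+5] := {0x23,0xb7,0x79,0xef,0xb1}
#1 dst[0x09+3] := {0x1e,0xc2,0xc2}
#2 dst[0x08+4] := {0xb7,0x79,0xef,0xb1}
#3 dst[0x0c+7] := {0x4b,0x9a,0x23,0xb7,0x79,0xef,0xb1}
#4 dst[0x21+7] := {0xcf,0x23,0xb7,0x79,0xef,0xb1,0x59}
query mem[0x23]=0xb7, mem[0x1c]=0xb7, mem[0x0b]=0xb1, mem[0x1b]=0x23

MEM[0x23,0x1c,0x0b,0x1b] = b7 b7 b1 23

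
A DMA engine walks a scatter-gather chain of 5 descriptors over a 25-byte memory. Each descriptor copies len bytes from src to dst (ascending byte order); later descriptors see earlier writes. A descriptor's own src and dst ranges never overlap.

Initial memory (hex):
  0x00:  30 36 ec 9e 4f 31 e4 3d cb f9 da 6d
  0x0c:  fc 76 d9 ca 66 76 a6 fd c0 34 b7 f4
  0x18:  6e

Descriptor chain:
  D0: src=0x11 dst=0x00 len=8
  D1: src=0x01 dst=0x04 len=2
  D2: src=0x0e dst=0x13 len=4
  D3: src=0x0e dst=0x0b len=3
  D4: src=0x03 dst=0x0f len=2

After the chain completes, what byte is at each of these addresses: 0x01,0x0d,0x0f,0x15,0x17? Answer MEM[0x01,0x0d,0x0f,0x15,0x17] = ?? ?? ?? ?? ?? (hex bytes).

MEM[0x01,0x0d,0x0f,0x15,0x17] = a6 66 c0 66 f4

#0 dst[0x00+8] := {0x76,0xa6,0xfd,0xc0,0x34,0xb7,0xf4,0x6e}
#1 dst[0x04+2] := {0xa6,0xfd}
#2 dst[0x13+4] := {0xd9,0xca,0x66,0x76}
#3 dst[0x0b+3] := {0xd9,0xca,0x66}
#4 dst[0x0f+2] := {0xc0,0xa6}
query mem[0x01]=0xa6, mem[0x0d]=0x66, mem[0x0f]=0xc0, mem[0x15]=0x66, mem[0x17]=0xf4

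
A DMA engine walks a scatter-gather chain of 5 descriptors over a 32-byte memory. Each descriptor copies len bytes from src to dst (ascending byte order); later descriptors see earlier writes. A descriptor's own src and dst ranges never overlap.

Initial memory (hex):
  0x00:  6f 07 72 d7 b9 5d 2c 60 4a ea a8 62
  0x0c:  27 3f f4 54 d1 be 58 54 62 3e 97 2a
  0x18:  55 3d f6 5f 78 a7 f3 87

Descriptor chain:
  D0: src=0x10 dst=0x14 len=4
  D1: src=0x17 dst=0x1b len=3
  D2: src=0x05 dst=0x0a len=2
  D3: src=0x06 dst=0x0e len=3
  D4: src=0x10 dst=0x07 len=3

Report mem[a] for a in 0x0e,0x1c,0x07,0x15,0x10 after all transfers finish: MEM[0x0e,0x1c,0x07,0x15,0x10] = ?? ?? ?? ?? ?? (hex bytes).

MEM[0x0e,0x1c,0x07,0x15,0x10] = 2c 55 4a be 4a

[0] 0x10->0x14 len=4 : d1 be 58 54
[1] 0x17->0x1b len=3 : 54 55 3d
[2] 0x05->0x0a len=2 : 5d 2c
[3] 0x06->0x0e len=3 : 2c 60 4a
[4] 0x10->0x07 len=3 : 4a be 58
query mem[0x0e]=0x2c, mem[0x1c]=0x55, mem[0x07]=0x4a, mem[0x15]=0xbe, mem[0x10]=0x4a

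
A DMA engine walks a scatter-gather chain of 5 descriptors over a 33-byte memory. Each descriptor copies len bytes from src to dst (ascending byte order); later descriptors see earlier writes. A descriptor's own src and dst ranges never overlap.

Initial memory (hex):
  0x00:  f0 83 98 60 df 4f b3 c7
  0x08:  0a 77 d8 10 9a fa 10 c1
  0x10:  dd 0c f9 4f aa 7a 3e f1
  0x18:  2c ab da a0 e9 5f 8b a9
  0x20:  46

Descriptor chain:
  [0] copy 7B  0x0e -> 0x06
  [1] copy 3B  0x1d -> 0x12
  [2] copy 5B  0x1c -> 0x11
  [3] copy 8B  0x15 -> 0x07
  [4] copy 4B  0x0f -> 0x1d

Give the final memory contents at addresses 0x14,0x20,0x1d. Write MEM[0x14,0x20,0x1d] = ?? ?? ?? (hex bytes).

MEM[0x14,0x20,0x1d] = a9 5f c1

#0 dst[0x06+7] := {0x10,0xc1,0xdd,0x0c,0xf9,0x4f,0xaa}
#1 dst[0x12+3] := {0x5f,0x8b,0xa9}
#2 dst[0x11+5] := {0xe9,0x5f,0x8b,0xa9,0x46}
#3 dst[0x07+8] := {0x46,0x3e,0xf1,0x2c,0xab,0xda,0xa0,0xe9}
#4 dst[0x1d+4] := {0xc1,0xdd,0xe9,0x5f}
query mem[0x14]=0xa9, mem[0x20]=0x5f, mem[0x1d]=0xc1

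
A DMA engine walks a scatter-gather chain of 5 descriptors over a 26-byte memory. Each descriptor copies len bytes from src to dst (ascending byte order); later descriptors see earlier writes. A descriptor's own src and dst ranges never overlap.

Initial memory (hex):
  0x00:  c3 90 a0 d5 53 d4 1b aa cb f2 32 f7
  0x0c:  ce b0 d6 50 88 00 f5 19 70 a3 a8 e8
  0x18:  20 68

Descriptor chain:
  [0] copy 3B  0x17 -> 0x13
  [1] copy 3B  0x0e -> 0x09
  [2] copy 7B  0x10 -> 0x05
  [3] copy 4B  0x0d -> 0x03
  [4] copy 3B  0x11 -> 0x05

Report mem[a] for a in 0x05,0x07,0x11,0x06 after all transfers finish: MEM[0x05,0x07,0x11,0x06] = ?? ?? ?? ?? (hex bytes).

MEM[0x05,0x07,0x11,0x06] = 00 e8 00 f5

[0] 0x17->0x13 len=3 : e8 20 68
[1] 0x0e->0x09 len=3 : d6 50 88
[2] 0x10->0x05 len=7 : 88 00 f5 e8 20 68 a8
[3] 0x0d->0x03 len=4 : b0 d6 50 88
[4] 0x11->0x05 len=3 : 00 f5 e8
query mem[0x05]=0x00, mem[0x07]=0xe8, mem[0x11]=0x00, mem[0x06]=0xf5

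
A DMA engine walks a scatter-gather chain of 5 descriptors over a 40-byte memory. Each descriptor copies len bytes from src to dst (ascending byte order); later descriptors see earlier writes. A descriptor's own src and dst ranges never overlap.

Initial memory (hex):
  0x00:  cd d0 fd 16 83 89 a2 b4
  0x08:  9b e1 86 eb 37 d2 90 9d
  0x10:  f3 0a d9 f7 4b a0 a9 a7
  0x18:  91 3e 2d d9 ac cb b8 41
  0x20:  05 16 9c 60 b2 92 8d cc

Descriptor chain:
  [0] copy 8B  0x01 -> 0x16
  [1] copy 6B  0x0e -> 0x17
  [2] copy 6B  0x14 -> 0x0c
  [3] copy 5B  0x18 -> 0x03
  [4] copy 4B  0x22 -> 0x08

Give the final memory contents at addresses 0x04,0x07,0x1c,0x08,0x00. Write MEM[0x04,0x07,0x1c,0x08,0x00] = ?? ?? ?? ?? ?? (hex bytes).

[0] 0x01->0x16 len=8 : d0 fd 16 83 89 a2 b4 9b
[1] 0x0e->0x17 len=6 : 90 9d f3 0a d9 f7
[2] 0x14->0x0c len=6 : 4b a0 d0 90 9d f3
[3] 0x18->0x03 len=5 : 9d f3 0a d9 f7
[4] 0x22->0x08 len=4 : 9c 60 b2 92
query mem[0x04]=0xf3, mem[0x07]=0xf7, mem[0x1c]=0xf7, mem[0x08]=0x9c, mem[0x00]=0xcd

MEM[0x04,0x07,0x1c,0x08,0x00] = f3 f7 f7 9c cd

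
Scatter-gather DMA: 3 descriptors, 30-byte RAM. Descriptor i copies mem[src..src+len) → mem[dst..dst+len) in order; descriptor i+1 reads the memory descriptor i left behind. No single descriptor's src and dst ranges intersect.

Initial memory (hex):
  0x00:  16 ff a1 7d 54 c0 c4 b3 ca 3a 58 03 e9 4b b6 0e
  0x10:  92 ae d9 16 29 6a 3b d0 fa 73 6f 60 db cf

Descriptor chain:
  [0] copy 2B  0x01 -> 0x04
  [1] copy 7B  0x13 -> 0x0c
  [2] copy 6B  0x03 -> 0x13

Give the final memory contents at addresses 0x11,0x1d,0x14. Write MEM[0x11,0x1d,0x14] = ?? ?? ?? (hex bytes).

MEM[0x11,0x1d,0x14] = fa cf ff

D0: mem[0x04..0x05] <- [ff a1]
D1: mem[0x0c..0x12] <- [16 29 6a 3b d0 fa 73]
D2: mem[0x13..0x18] <- [7d ff a1 c4 b3 ca]
query mem[0x11]=0xfa, mem[0x1d]=0xcf, mem[0x14]=0xff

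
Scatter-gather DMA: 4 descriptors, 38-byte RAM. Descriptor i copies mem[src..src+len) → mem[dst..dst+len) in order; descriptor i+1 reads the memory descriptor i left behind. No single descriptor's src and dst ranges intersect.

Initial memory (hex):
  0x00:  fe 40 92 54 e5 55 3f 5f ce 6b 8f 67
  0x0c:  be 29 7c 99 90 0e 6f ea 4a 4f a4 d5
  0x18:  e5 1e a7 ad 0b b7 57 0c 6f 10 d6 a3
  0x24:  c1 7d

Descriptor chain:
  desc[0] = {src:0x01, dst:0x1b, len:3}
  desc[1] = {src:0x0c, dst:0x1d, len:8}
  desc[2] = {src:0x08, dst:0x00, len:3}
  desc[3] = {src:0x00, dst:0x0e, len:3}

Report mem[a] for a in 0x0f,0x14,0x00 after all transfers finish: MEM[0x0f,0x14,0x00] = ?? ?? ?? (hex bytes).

MEM[0x0f,0x14,0x00] = 6b 4a ce

D0: mem[0x1b..0x1d] <- [40 92 54]
D1: mem[0x1d..0x24] <- [be 29 7c 99 90 0e 6f ea]
D2: mem[0x00..0x02] <- [ce 6b 8f]
D3: mem[0x0e..0x10] <- [ce 6b 8f]
query mem[0x0f]=0x6b, mem[0x14]=0x4a, mem[0x00]=0xce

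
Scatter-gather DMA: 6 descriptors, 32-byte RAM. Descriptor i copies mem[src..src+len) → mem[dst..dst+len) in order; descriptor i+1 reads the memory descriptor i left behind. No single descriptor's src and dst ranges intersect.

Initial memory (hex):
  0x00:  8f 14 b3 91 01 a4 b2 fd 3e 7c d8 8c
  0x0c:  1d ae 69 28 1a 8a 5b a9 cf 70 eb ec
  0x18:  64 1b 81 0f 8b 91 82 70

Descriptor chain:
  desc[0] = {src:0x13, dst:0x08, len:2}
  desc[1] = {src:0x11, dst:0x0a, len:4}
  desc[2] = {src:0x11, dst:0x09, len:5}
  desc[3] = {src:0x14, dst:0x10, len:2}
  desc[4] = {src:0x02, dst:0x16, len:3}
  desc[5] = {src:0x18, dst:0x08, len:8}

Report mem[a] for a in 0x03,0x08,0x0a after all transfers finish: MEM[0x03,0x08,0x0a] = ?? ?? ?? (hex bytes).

MEM[0x03,0x08,0x0a] = 91 01 81

  after D0: wrote 2B at 0x08 = a9cf
  after D1: wrote 4B at 0x0a = 8a5ba9cf
  after D2: wrote 5B at 0x09 = 8a5ba9cf70
  after D3: wrote 2B at 0x10 = cf70
  after D4: wrote 3B at 0x16 = b39101
  after D5: wrote 8B at 0x08 = 011b810f8b918270
query mem[0x03]=0x91, mem[0x08]=0x01, mem[0x0a]=0x81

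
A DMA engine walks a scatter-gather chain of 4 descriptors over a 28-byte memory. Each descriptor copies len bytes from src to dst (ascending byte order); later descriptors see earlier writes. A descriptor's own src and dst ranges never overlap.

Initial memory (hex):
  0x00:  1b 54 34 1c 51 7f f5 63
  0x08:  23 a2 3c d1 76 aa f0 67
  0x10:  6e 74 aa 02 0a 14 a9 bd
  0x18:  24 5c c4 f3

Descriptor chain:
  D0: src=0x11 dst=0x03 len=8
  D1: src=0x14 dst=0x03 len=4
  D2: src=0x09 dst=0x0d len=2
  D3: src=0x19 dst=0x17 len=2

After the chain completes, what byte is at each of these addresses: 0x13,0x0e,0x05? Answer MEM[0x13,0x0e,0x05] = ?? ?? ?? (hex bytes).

MEM[0x13,0x0e,0x05] = 02 24 a9

[0] 0x11->0x03 len=8 : 74 aa 02 0a 14 a9 bd 24
[1] 0x14->0x03 len=4 : 0a 14 a9 bd
[2] 0x09->0x0d len=2 : bd 24
[3] 0x19->0x17 len=2 : 5c c4
query mem[0x13]=0x02, mem[0x0e]=0x24, mem[0x05]=0xa9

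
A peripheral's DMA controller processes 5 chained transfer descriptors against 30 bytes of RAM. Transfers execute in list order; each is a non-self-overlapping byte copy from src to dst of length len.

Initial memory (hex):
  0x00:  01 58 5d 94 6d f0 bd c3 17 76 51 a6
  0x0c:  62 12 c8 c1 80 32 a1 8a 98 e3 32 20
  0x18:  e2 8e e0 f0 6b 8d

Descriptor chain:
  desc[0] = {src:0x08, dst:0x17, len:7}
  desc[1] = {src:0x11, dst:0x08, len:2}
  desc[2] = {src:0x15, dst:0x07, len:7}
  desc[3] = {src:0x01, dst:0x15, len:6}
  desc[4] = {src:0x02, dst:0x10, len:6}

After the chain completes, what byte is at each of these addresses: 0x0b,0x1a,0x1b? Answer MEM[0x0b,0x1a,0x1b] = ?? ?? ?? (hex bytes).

[0] 0x08->0x17 len=7 : 17 76 51 a6 62 12 c8
[1] 0x11->0x08 len=2 : 32 a1
[2] 0x15->0x07 len=7 : e3 32 17 76 51 a6 62
[3] 0x01->0x15 len=6 : 58 5d 94 6d f0 bd
[4] 0x02->0x10 len=6 : 5d 94 6d f0 bd e3
query mem[0x0b]=0x51, mem[0x1a]=0xbd, mem[0x1b]=0x62

MEM[0x0b,0x1a,0x1b] = 51 bd 62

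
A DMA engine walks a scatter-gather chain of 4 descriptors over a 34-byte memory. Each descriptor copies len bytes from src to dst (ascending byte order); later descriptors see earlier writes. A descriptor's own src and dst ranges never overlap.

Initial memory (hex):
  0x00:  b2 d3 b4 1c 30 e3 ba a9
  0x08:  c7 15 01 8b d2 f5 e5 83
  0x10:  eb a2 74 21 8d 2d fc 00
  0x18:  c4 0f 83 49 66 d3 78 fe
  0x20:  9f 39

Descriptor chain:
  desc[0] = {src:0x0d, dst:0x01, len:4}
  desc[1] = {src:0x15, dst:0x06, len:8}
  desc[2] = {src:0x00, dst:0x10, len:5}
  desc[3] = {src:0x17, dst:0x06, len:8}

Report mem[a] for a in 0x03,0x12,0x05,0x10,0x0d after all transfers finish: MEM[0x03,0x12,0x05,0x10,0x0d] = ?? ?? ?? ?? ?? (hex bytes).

MEM[0x03,0x12,0x05,0x10,0x0d] = 83 e5 e3 b2 78

[0] 0x0d->0x01 len=4 : f5 e5 83 eb
[1] 0x15->0x06 len=8 : 2d fc 00 c4 0f 83 49 66
[2] 0x00->0x10 len=5 : b2 f5 e5 83 eb
[3] 0x17->0x06 len=8 : 00 c4 0f 83 49 66 d3 78
query mem[0x03]=0x83, mem[0x12]=0xe5, mem[0x05]=0xe3, mem[0x10]=0xb2, mem[0x0d]=0x78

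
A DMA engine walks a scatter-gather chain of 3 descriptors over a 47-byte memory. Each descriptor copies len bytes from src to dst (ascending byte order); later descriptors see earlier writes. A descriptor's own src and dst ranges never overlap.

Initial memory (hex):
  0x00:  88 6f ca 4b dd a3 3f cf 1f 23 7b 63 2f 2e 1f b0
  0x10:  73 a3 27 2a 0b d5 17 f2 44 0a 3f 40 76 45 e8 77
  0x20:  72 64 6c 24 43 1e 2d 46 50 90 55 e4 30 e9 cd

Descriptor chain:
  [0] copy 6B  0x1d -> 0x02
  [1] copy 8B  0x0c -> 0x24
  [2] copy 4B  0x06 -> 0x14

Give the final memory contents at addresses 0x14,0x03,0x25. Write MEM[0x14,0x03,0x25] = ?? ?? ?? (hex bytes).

#0 dst[0x02+6] := {0x45,0xe8,0x77,0x72,0x64,0x6c}
#1 dst[0x24+8] := {0x2f,0x2e,0x1f,0xb0,0x73,0xa3,0x27,0x2a}
#2 dst[0x14+4] := {0x64,0x6c,0x1f,0x23}
query mem[0x14]=0x64, mem[0x03]=0xe8, mem[0x25]=0x2e

MEM[0x14,0x03,0x25] = 64 e8 2e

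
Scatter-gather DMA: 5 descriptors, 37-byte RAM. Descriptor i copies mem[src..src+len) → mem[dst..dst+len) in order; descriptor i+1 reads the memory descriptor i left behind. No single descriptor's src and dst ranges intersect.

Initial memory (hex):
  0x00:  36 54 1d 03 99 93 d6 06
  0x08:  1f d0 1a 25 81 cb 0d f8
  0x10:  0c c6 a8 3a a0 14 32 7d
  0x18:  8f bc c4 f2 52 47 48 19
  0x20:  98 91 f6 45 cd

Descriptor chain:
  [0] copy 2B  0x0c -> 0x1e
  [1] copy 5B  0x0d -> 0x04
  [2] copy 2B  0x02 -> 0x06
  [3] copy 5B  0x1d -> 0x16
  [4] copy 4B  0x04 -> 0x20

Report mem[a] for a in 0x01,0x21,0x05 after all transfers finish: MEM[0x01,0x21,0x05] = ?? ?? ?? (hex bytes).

#0 dst[0x1e+2] := {0x81,0xcb}
#1 dst[0x04+5] := {0xcb,0x0d,0xf8,0x0c,0xc6}
#2 dst[0x06+2] := {0x1d,0x03}
#3 dst[0x16+5] := {0x47,0x81,0xcb,0x98,0x91}
#4 dst[0x20+4] := {0xcb,0x0d,0x1d,0x03}
query mem[0x01]=0x54, mem[0x21]=0x0d, mem[0x05]=0x0d

MEM[0x01,0x21,0x05] = 54 0d 0d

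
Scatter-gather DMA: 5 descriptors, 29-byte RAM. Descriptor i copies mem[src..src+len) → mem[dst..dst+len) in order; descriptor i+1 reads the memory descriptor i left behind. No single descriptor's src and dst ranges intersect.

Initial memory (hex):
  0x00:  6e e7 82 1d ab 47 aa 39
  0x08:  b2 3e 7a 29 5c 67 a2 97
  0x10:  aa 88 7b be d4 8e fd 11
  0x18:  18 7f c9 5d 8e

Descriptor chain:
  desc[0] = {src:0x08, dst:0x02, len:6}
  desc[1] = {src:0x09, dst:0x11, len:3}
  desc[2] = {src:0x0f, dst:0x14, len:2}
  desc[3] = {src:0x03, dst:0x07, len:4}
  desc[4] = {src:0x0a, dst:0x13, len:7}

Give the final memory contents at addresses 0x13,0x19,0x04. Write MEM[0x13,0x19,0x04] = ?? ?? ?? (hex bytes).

MEM[0x13,0x19,0x04] = 5c aa 7a

D0: mem[0x02..0x07] <- [b2 3e 7a 29 5c 67]
D1: mem[0x11..0x13] <- [3e 7a 29]
D2: mem[0x14..0x15] <- [97 aa]
D3: mem[0x07..0x0a] <- [3e 7a 29 5c]
D4: mem[0x13..0x19] <- [5c 29 5c 67 a2 97 aa]
query mem[0x13]=0x5c, mem[0x19]=0xaa, mem[0x04]=0x7a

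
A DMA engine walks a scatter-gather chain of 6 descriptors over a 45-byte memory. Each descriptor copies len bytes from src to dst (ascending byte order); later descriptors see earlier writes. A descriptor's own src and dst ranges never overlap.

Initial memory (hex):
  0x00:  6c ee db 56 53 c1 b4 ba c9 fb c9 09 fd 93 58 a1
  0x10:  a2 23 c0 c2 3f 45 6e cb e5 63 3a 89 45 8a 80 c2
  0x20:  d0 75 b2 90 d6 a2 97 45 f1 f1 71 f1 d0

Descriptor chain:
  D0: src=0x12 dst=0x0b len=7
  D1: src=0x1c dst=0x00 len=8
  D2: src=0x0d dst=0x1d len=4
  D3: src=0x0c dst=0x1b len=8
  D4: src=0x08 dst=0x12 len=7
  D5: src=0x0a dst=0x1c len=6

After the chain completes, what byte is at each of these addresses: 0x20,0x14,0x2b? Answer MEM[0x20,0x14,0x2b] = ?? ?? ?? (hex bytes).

MEM[0x20,0x14,0x2b] = 45 c9 f1

  after D0: wrote 7B at 0x0b = c0c23f456ecbe5
  after D1: wrote 8B at 0x00 = 458a80c2d075b290
  after D2: wrote 4B at 0x1d = 3f456ecb
  after D3: wrote 8B at 0x1b = c23f456ecbe5c0c2
  after D4: wrote 7B at 0x12 = c9fbc9c0c23f45
  after D5: wrote 6B at 0x1c = c9c0c23f456e
query mem[0x20]=0x45, mem[0x14]=0xc9, mem[0x2b]=0xf1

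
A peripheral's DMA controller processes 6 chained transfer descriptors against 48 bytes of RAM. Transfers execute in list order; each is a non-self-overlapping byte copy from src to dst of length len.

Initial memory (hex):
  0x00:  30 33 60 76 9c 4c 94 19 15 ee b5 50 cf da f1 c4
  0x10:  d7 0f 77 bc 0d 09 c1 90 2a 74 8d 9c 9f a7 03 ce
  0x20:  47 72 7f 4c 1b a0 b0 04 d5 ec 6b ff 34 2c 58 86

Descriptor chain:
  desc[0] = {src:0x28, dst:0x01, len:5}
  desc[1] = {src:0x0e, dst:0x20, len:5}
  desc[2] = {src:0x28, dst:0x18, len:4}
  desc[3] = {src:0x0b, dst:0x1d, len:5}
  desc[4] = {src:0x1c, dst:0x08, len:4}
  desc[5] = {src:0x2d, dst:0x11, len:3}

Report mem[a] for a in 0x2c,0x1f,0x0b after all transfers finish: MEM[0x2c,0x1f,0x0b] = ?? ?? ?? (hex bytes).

MEM[0x2c,0x1f,0x0b] = 34 da da

D0: mem[0x01..0x05] <- [d5 ec 6b ff 34]
D1: mem[0x20..0x24] <- [f1 c4 d7 0f 77]
D2: mem[0x18..0x1b] <- [d5 ec 6b ff]
D3: mem[0x1d..0x21] <- [50 cf da f1 c4]
D4: mem[0x08..0x0b] <- [9f 50 cf da]
D5: mem[0x11..0x13] <- [2c 58 86]
query mem[0x2c]=0x34, mem[0x1f]=0xda, mem[0x0b]=0xda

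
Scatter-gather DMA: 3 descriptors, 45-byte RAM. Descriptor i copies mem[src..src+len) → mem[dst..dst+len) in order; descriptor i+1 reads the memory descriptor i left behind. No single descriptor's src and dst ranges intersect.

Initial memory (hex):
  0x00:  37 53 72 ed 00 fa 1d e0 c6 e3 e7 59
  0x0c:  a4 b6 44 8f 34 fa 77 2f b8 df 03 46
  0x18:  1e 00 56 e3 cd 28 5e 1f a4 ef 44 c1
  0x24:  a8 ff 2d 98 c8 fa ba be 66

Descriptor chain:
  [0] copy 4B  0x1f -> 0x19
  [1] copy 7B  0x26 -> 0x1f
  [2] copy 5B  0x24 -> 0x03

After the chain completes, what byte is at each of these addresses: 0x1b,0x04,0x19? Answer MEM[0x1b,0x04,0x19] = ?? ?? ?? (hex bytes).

MEM[0x1b,0x04,0x19] = ef 66 1f

[0] 0x1f->0x19 len=4 : 1f a4 ef 44
[1] 0x26->0x1f len=7 : 2d 98 c8 fa ba be 66
[2] 0x24->0x03 len=5 : be 66 2d 98 c8
query mem[0x1b]=0xef, mem[0x04]=0x66, mem[0x19]=0x1f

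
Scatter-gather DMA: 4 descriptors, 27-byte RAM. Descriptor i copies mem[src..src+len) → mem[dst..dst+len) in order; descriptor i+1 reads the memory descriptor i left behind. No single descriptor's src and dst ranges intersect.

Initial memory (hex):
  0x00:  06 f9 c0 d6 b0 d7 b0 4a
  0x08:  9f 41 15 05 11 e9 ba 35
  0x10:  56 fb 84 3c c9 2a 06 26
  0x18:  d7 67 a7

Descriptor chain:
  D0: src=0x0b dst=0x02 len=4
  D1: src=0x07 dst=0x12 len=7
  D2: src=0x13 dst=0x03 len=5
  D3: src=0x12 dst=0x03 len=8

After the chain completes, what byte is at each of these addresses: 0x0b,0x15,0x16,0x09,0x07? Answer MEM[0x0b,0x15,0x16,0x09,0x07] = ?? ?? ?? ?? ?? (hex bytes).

MEM[0x0b,0x15,0x16,0x09,0x07] = 05 15 05 e9 05

[0] 0x0b->0x02 len=4 : 05 11 e9 ba
[1] 0x07->0x12 len=7 : 4a 9f 41 15 05 11 e9
[2] 0x13->0x03 len=5 : 9f 41 15 05 11
[3] 0x12->0x03 len=8 : 4a 9f 41 15 05 11 e9 67
query mem[0x0b]=0x05, mem[0x15]=0x15, mem[0x16]=0x05, mem[0x09]=0xe9, mem[0x07]=0x05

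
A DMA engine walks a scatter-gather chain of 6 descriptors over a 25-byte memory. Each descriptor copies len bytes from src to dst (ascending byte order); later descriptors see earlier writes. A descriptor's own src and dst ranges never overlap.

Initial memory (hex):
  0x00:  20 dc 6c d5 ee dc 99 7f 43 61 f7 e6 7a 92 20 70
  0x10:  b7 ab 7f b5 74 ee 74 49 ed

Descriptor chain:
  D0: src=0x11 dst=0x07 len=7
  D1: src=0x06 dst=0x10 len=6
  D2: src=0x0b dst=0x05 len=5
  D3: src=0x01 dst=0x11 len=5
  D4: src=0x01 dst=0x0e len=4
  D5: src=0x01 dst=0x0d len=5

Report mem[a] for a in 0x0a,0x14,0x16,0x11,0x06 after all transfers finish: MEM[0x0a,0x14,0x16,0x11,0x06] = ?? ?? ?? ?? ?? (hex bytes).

#0 dst[0x07+7] := {0xab,0x7f,0xb5,0x74,0xee,0x74,0x49}
#1 dst[0x10+6] := {0x99,0xab,0x7f,0xb5,0x74,0xee}
#2 dst[0x05+5] := {0xee,0x74,0x49,0x20,0x70}
#3 dst[0x11+5] := {0xdc,0x6c,0xd5,0xee,0xee}
#4 dst[0x0e+4] := {0xdc,0x6c,0xd5,0xee}
#5 dst[0x0d+5] := {0xdc,0x6c,0xd5,0xee,0xee}
query mem[0x0a]=0x74, mem[0x14]=0xee, mem[0x16]=0x74, mem[0x11]=0xee, mem[0x06]=0x74

MEM[0x0a,0x14,0x16,0x11,0x06] = 74 ee 74 ee 74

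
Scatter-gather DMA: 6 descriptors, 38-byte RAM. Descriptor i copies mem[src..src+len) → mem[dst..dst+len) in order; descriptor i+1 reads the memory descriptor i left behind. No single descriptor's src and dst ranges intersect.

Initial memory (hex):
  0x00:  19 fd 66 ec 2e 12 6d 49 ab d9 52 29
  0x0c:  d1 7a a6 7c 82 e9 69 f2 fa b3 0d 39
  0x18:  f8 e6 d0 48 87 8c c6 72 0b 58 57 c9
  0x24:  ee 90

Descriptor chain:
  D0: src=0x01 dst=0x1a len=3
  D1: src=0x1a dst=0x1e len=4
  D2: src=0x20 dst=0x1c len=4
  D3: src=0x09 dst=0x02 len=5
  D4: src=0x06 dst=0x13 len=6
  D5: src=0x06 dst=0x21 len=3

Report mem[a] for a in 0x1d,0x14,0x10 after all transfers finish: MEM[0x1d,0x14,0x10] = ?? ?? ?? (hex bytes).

MEM[0x1d,0x14,0x10] = 8c 49 82

  after D0: wrote 3B at 0x1a = fd66ec
  after D1: wrote 4B at 0x1e = fd66ec8c
  after D2: wrote 4B at 0x1c = ec8c57c9
  after D3: wrote 5B at 0x02 = d95229d17a
  after D4: wrote 6B at 0x13 = 7a49abd95229
  after D5: wrote 3B at 0x21 = 7a49ab
query mem[0x1d]=0x8c, mem[0x14]=0x49, mem[0x10]=0x82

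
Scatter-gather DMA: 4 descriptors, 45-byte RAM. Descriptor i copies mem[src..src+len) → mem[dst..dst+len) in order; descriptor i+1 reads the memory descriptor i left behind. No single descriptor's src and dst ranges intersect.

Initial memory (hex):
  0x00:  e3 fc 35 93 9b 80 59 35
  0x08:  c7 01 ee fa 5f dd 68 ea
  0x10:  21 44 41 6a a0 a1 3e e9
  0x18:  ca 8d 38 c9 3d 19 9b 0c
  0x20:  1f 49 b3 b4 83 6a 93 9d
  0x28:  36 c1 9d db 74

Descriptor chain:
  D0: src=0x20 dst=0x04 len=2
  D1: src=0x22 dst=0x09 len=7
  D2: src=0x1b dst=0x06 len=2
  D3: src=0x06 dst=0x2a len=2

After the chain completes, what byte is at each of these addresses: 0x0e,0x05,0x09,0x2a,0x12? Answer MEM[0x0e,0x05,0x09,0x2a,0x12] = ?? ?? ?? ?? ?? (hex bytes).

D0: mem[0x04..0x05] <- [1f 49]
D1: mem[0x09..0x0f] <- [b3 b4 83 6a 93 9d 36]
D2: mem[0x06..0x07] <- [c9 3d]
D3: mem[0x2a..0x2b] <- [c9 3d]
query mem[0x0e]=0x9d, mem[0x05]=0x49, mem[0x09]=0xb3, mem[0x2a]=0xc9, mem[0x12]=0x41

MEM[0x0e,0x05,0x09,0x2a,0x12] = 9d 49 b3 c9 41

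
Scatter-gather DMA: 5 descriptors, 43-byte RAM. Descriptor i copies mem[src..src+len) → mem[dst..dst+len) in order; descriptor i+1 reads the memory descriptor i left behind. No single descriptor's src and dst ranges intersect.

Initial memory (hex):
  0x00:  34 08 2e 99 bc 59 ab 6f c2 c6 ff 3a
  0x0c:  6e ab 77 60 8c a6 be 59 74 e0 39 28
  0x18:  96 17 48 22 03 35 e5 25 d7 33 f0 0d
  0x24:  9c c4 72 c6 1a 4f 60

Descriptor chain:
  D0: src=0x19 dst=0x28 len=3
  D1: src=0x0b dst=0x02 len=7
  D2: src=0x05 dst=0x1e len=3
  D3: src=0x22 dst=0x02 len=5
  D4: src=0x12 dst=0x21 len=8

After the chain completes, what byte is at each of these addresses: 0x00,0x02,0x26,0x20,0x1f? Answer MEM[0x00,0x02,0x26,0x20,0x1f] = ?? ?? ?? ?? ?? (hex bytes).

#0 dst[0x28+3] := {0x17,0x48,0x22}
#1 dst[0x02+7] := {0x3a,0x6e,0xab,0x77,0x60,0x8c,0xa6}
#2 dst[0x1e+3] := {0x77,0x60,0x8c}
#3 dst[0x02+5] := {0xf0,0x0d,0x9c,0xc4,0x72}
#4 dst[0x21+8] := {0xbe,0x59,0x74,0xe0,0x39,0x28,0x96,0x17}
query mem[0x00]=0x34, mem[0x02]=0xf0, mem[0x26]=0x28, mem[0x20]=0x8c, mem[0x1f]=0x60

MEM[0x00,0x02,0x26,0x20,0x1f] = 34 f0 28 8c 60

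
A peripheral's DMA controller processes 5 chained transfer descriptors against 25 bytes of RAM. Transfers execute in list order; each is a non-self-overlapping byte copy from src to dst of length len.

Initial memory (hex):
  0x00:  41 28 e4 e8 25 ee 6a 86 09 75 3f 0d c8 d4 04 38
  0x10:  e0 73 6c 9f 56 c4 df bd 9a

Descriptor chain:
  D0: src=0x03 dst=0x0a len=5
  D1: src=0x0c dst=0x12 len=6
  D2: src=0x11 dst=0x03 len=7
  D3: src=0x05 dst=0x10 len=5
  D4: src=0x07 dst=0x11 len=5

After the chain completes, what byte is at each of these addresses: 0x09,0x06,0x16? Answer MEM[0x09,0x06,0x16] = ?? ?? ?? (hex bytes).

MEM[0x09,0x06,0x16] = 73 86 e0

[0] 0x03->0x0a len=5 : e8 25 ee 6a 86
[1] 0x0c->0x12 len=6 : ee 6a 86 38 e0 73
[2] 0x11->0x03 len=7 : 73 ee 6a 86 38 e0 73
[3] 0x05->0x10 len=5 : 6a 86 38 e0 73
[4] 0x07->0x11 len=5 : 38 e0 73 e8 25
query mem[0x09]=0x73, mem[0x06]=0x86, mem[0x16]=0xe0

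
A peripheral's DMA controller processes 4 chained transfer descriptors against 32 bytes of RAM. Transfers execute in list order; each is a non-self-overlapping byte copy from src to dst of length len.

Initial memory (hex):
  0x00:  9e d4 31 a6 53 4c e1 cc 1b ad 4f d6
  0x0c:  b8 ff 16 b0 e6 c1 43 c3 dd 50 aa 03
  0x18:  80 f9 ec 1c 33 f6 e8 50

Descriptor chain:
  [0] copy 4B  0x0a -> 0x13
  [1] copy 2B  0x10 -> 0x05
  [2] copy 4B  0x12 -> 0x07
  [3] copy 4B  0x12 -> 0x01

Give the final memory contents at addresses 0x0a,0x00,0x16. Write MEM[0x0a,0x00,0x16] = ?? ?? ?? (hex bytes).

  after D0: wrote 4B at 0x13 = 4fd6b8ff
  after D1: wrote 2B at 0x05 = e6c1
  after D2: wrote 4B at 0x07 = 434fd6b8
  after D3: wrote 4B at 0x01 = 434fd6b8
query mem[0x0a]=0xb8, mem[0x00]=0x9e, mem[0x16]=0xff

MEM[0x0a,0x00,0x16] = b8 9e ff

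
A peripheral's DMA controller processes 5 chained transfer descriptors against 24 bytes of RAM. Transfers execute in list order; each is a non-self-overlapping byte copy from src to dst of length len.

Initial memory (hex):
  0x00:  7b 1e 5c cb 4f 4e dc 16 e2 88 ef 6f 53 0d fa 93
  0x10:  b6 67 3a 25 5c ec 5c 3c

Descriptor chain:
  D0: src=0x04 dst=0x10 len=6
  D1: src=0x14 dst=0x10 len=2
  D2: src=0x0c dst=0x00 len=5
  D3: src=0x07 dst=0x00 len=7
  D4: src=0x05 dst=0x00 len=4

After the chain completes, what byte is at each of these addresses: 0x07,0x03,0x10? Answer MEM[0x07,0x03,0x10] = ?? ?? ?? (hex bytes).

#0 dst[0x10+6] := {0x4f,0x4e,0xdc,0x16,0xe2,0x88}
#1 dst[0x10+2] := {0xe2,0x88}
#2 dst[0x00+5] := {0x53,0x0d,0xfa,0x93,0xe2}
#3 dst[0x00+7] := {0x16,0xe2,0x88,0xef,0x6f,0x53,0x0d}
#4 dst[0x00+4] := {0x53,0x0d,0x16,0xe2}
query mem[0x07]=0x16, mem[0x03]=0xe2, mem[0x10]=0xe2

MEM[0x07,0x03,0x10] = 16 e2 e2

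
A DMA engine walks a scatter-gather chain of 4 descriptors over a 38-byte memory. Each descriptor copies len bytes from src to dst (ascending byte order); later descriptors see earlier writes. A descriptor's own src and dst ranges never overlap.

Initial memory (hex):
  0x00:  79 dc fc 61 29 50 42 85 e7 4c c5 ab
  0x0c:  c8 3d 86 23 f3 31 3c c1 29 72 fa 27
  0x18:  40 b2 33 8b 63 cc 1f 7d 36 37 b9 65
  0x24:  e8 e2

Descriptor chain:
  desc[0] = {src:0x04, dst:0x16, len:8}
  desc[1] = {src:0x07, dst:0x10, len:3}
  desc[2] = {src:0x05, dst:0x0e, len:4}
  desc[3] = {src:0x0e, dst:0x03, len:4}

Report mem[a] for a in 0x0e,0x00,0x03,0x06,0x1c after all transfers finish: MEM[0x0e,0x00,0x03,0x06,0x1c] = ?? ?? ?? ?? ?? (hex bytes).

MEM[0x0e,0x00,0x03,0x06,0x1c] = 50 79 50 e7 c5

  after D0: wrote 8B at 0x16 = 29504285e74cc5ab
  after D1: wrote 3B at 0x10 = 85e74c
  after D2: wrote 4B at 0x0e = 504285e7
  after D3: wrote 4B at 0x03 = 504285e7
query mem[0x0e]=0x50, mem[0x00]=0x79, mem[0x03]=0x50, mem[0x06]=0xe7, mem[0x1c]=0xc5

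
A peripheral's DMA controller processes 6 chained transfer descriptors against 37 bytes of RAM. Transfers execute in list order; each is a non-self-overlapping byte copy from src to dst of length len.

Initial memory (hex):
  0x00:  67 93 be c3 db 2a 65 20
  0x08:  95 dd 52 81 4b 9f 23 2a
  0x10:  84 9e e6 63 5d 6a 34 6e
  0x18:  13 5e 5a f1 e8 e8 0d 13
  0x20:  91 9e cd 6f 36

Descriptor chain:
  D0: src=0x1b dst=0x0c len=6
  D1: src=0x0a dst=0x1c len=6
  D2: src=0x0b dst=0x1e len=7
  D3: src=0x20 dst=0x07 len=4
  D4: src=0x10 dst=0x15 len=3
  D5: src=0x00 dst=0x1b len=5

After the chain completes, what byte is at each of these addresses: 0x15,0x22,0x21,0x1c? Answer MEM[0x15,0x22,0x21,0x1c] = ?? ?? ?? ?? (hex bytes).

MEM[0x15,0x22,0x21,0x1c] = 13 0d e8 93

#0 dst[0x0c+6] := {0xf1,0xe8,0xe8,0x0d,0x13,0x91}
#1 dst[0x1c+6] := {0x52,0x81,0xf1,0xe8,0xe8,0x0d}
#2 dst[0x1e+7] := {0x81,0xf1,0xe8,0xe8,0x0d,0x13,0x91}
#3 dst[0x07+4] := {0xe8,0xe8,0x0d,0x13}
#4 dst[0x15+3] := {0x13,0x91,0xe6}
#5 dst[0x1b+5] := {0x67,0x93,0xbe,0xc3,0xdb}
query mem[0x15]=0x13, mem[0x22]=0x0d, mem[0x21]=0xe8, mem[0x1c]=0x93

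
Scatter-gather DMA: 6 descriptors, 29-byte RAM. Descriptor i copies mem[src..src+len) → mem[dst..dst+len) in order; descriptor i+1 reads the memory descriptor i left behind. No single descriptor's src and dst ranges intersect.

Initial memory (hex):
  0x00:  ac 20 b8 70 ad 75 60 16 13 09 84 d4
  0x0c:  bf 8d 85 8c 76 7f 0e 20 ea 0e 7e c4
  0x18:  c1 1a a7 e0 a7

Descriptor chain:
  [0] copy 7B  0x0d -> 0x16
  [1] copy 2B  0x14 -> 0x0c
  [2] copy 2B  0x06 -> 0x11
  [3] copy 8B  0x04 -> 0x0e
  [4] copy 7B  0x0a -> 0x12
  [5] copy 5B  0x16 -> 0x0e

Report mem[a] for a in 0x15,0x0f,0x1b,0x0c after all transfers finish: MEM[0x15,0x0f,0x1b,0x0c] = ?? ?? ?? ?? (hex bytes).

MEM[0x15,0x0f,0x1b,0x0c] = 0e 75 0e ea

D0: mem[0x16..0x1c] <- [8d 85 8c 76 7f 0e 20]
D1: mem[0x0c..0x0d] <- [ea 0e]
D2: mem[0x11..0x12] <- [60 16]
D3: mem[0x0e..0x15] <- [ad 75 60 16 13 09 84 d4]
D4: mem[0x12..0x18] <- [84 d4 ea 0e ad 75 60]
D5: mem[0x0e..0x12] <- [ad 75 60 76 7f]
query mem[0x15]=0x0e, mem[0x0f]=0x75, mem[0x1b]=0x0e, mem[0x0c]=0xea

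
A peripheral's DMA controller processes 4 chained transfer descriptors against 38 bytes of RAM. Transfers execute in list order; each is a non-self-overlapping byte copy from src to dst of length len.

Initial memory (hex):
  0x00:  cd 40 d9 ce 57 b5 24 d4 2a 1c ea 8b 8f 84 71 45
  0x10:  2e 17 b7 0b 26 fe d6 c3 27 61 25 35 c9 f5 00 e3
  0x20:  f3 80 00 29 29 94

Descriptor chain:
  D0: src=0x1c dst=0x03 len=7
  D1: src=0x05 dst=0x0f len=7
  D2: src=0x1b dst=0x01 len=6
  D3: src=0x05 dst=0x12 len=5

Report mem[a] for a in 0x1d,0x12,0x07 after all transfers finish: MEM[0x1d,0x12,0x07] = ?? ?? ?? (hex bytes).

MEM[0x1d,0x12,0x07] = f5 e3 f3

D0: mem[0x03..0x09] <- [c9 f5 00 e3 f3 80 00]
D1: mem[0x0f..0x15] <- [00 e3 f3 80 00 ea 8b]
D2: mem[0x01..0x06] <- [35 c9 f5 00 e3 f3]
D3: mem[0x12..0x16] <- [e3 f3 f3 80 00]
query mem[0x1d]=0xf5, mem[0x12]=0xe3, mem[0x07]=0xf3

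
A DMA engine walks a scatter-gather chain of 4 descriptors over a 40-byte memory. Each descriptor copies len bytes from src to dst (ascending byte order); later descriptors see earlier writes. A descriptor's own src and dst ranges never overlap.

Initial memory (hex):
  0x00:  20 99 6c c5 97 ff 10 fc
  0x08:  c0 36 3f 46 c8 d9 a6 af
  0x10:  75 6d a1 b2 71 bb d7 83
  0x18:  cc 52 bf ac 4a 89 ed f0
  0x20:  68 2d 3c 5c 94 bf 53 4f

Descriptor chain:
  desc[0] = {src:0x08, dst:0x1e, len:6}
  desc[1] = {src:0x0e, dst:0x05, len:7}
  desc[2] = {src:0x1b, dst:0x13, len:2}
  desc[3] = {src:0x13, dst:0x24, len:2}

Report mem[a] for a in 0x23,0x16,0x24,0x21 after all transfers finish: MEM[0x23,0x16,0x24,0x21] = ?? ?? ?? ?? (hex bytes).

[0] 0x08->0x1e len=6 : c0 36 3f 46 c8 d9
[1] 0x0e->0x05 len=7 : a6 af 75 6d a1 b2 71
[2] 0x1b->0x13 len=2 : ac 4a
[3] 0x13->0x24 len=2 : ac 4a
query mem[0x23]=0xd9, mem[0x16]=0xd7, mem[0x24]=0xac, mem[0x21]=0x46

MEM[0x23,0x16,0x24,0x21] = d9 d7 ac 46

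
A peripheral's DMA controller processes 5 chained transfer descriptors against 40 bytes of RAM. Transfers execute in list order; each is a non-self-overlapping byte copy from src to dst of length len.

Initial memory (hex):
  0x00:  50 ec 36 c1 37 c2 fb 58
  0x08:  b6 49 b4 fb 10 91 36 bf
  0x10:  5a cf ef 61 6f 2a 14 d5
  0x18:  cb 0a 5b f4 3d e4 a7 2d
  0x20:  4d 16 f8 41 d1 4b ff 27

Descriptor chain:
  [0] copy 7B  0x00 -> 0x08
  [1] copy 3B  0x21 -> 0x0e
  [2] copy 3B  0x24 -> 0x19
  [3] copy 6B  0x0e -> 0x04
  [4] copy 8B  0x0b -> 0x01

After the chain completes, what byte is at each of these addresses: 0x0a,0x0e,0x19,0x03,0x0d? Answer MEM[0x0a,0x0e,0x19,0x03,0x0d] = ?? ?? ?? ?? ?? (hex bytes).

#0 dst[0x08+7] := {0x50,0xec,0x36,0xc1,0x37,0xc2,0xfb}
#1 dst[0x0e+3] := {0x16,0xf8,0x41}
#2 dst[0x19+3] := {0xd1,0x4b,0xff}
#3 dst[0x04+6] := {0x16,0xf8,0x41,0xcf,0xef,0x61}
#4 dst[0x01+8] := {0xc1,0x37,0xc2,0x16,0xf8,0x41,0xcf,0xef}
query mem[0x0a]=0x36, mem[0x0e]=0x16, mem[0x19]=0xd1, mem[0x03]=0xc2, mem[0x0d]=0xc2

MEM[0x0a,0x0e,0x19,0x03,0x0d] = 36 16 d1 c2 c2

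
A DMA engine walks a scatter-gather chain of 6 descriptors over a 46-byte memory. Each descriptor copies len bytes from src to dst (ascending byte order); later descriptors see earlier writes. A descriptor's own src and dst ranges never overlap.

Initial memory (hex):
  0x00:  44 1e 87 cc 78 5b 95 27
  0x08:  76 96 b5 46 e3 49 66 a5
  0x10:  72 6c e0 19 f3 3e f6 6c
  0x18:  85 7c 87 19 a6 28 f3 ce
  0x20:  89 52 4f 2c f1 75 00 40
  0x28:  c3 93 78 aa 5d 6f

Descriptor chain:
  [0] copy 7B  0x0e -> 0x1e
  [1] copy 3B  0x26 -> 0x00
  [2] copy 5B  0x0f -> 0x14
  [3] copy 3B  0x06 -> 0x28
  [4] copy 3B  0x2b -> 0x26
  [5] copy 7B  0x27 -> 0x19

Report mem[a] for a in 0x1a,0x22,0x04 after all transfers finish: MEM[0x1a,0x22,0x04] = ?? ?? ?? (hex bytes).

  after D0: wrote 7B at 0x1e = 66a5726ce019f3
  after D1: wrote 3B at 0x00 = 0040c3
  after D2: wrote 5B at 0x14 = a5726ce019
  after D3: wrote 3B at 0x28 = 952776
  after D4: wrote 3B at 0x26 = aa5d6f
  after D5: wrote 7B at 0x19 = 5d6f2776aa5d6f
query mem[0x1a]=0x6f, mem[0x22]=0xe0, mem[0x04]=0x78

MEM[0x1a,0x22,0x04] = 6f e0 78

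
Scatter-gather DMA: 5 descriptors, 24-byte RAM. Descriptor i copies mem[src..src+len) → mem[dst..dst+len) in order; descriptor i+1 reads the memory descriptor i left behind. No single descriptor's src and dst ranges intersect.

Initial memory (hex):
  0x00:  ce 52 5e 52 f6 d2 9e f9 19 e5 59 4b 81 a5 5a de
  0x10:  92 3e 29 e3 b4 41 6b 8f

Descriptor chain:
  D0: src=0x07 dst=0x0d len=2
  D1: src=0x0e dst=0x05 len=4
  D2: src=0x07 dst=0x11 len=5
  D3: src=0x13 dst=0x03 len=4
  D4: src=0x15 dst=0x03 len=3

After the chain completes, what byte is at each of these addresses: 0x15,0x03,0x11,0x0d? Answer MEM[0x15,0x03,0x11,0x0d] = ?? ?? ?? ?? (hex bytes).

MEM[0x15,0x03,0x11,0x0d] = 4b 4b 92 f9

[0] 0x07->0x0d len=2 : f9 19
[1] 0x0e->0x05 len=4 : 19 de 92 3e
[2] 0x07->0x11 len=5 : 92 3e e5 59 4b
[3] 0x13->0x03 len=4 : e5 59 4b 6b
[4] 0x15->0x03 len=3 : 4b 6b 8f
query mem[0x15]=0x4b, mem[0x03]=0x4b, mem[0x11]=0x92, mem[0x0d]=0xf9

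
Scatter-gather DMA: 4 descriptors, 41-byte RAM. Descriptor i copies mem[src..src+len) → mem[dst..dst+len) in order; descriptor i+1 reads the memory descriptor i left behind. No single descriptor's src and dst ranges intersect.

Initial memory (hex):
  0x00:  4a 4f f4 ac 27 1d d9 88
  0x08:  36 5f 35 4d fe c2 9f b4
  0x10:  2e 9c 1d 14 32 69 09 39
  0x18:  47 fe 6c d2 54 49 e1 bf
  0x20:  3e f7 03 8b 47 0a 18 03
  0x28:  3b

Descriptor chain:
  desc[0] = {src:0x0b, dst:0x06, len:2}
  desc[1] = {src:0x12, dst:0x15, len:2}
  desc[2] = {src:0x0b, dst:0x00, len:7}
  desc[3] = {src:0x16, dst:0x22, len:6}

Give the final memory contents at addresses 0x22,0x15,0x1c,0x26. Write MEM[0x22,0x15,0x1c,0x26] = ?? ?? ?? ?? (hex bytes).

#0 dst[0x06+2] := {0x4d,0xfe}
#1 dst[0x15+2] := {0x1d,0x14}
#2 dst[0x00+7] := {0x4d,0xfe,0xc2,0x9f,0xb4,0x2e,0x9c}
#3 dst[0x22+6] := {0x14,0x39,0x47,0xfe,0x6c,0xd2}
query mem[0x22]=0x14, mem[0x15]=0x1d, mem[0x1c]=0x54, mem[0x26]=0x6c

MEM[0x22,0x15,0x1c,0x26] = 14 1d 54 6c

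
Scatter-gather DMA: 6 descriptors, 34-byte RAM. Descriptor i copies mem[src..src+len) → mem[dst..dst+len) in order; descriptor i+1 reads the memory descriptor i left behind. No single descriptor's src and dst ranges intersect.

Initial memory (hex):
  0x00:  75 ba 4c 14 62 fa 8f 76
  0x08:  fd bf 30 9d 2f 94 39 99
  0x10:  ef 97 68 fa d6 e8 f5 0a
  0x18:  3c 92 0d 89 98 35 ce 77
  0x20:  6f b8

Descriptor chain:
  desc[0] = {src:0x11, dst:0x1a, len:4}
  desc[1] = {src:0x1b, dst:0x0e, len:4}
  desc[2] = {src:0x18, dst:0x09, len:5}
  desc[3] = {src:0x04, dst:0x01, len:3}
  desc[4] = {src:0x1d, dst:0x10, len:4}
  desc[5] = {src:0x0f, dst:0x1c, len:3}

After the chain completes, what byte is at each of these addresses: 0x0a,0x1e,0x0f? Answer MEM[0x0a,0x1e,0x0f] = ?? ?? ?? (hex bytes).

#0 dst[0x1a+4] := {0x97,0x68,0xfa,0xd6}
#1 dst[0x0e+4] := {0x68,0xfa,0xd6,0xce}
#2 dst[0x09+5] := {0x3c,0x92,0x97,0x68,0xfa}
#3 dst[0x01+3] := {0x62,0xfa,0x8f}
#4 dst[0x10+4] := {0xd6,0xce,0x77,0x6f}
#5 dst[0x1c+3] := {0xfa,0xd6,0xce}
query mem[0x0a]=0x92, mem[0x1e]=0xce, mem[0x0f]=0xfa

MEM[0x0a,0x1e,0x0f] = 92 ce fa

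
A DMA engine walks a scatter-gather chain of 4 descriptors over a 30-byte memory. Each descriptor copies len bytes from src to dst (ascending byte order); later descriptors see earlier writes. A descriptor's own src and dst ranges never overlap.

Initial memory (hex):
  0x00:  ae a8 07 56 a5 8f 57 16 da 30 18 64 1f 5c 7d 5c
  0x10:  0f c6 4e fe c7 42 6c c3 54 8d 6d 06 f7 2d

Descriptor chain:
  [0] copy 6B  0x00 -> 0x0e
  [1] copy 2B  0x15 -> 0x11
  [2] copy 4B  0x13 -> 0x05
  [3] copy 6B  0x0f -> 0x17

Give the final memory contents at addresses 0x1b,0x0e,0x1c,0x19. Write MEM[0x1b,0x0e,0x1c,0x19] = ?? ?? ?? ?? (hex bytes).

#0 dst[0x0e+6] := {0xae,0xa8,0x07,0x56,0xa5,0x8f}
#1 dst[0x11+2] := {0x42,0x6c}
#2 dst[0x05+4] := {0x8f,0xc7,0x42,0x6c}
#3 dst[0x17+6] := {0xa8,0x07,0x42,0x6c,0x8f,0xc7}
query mem[0x1b]=0x8f, mem[0x0e]=0xae, mem[0x1c]=0xc7, mem[0x19]=0x42

MEM[0x1b,0x0e,0x1c,0x19] = 8f ae c7 42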